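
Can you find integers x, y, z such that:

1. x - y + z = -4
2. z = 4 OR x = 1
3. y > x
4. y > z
Yes

Take x = 0, y = 8, z = 4. Substituting into each constraint:
  (1) 0 + (-8) + 4 = -4 ✓
  (2) z = 4, target 4 ✓ (first branch holds)
  (3) 8 > 0 ✓
  (4) 8 > 4 ✓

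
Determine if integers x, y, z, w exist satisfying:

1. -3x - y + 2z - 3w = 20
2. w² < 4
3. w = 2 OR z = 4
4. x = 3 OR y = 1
Yes

Take x = 3, y = -24, z = 4, w = 1. Substituting into each constraint:
  (1) -3(3) + 24 + 2(4) - 3(1) = 20 ✓
  (2) w² = (1)² = 1, and 1 < 4 ✓
  (3) z = 4, target 4 ✓ (second branch holds)
  (4) x = 3, target 3 ✓ (first branch holds)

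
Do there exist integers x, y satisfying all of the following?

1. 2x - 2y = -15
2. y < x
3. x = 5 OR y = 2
No

Even the single constraint (2x - 2y = -15) is infeasible over the integers.

  - 2x - 2y = -15: every term on the left is divisible by 2, so the LHS ≡ 0 (mod 2), but the RHS -15 is not — no integer solution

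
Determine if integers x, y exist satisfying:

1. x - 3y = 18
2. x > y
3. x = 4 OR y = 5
Yes

Take x = 33, y = 5. Substituting into each constraint:
  (1) 33 - 3(5) = 18 ✓
  (2) 33 > 5 ✓
  (3) y = 5, target 5 ✓ (second branch holds)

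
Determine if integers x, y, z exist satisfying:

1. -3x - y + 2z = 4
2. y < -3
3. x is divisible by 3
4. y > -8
Yes

Take x = 0, y = -4, z = 0. Substituting into each constraint:
  (1) -3(0) + 4 + 2(0) = 4 ✓
  (2) -4 < -3 ✓
  (3) 0 = 3 × 0, remainder 0 ✓
  (4) -4 > -8 ✓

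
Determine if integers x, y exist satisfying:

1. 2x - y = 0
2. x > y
Yes

Take x = -1, y = -2. Substituting into each constraint:
  (1) 2(-1) + 2 = 0 ✓
  (2) -1 > -2 ✓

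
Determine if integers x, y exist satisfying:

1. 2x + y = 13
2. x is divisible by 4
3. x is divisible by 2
Yes

Take x = 0, y = 13. Substituting into each constraint:
  (1) 2(0) + 13 = 13 ✓
  (2) 0 = 4 × 0, remainder 0 ✓
  (3) 0 = 2 × 0, remainder 0 ✓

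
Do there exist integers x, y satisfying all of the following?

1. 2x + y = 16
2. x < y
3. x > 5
No

The full constraint system is jointly infeasible over the integers. Each constraint and what it forces:

  - 2x + y = 16: is a linear equation tying the variables together
  - x < y: bounds one variable relative to another variable
  - x > 5: bounds one variable relative to a constant

Propagating the comparison: y > x and x ≥ 6 give y ≥ 7. Range argument: with x ∈ [6, ∞], y ∈ [7, ∞], the left side of the equation is at least 19, but the right side is 16 < 19. No integer solution exists.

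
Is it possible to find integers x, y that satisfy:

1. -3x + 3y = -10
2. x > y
No

Even the single constraint (-3x + 3y = -10) is infeasible over the integers.

  - -3x + 3y = -10: every term on the left is divisible by 3, so the LHS ≡ 0 (mod 3), but the RHS -10 is not — no integer solution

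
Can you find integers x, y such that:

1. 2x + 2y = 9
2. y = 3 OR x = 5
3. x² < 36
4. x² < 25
No

Even the single constraint (2x + 2y = 9) is infeasible over the integers.

  - 2x + 2y = 9: every term on the left is divisible by 2, so the LHS ≡ 0 (mod 2), but the RHS 9 is not — no integer solution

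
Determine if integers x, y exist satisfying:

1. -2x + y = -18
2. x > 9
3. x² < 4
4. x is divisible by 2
No

A contradictory subset is {x > 9, x² < 4}. No integer assignment can satisfy these jointly:

  - x > 9: bounds one variable relative to a constant
  - x² < 4: restricts x to |x| ≤ 1

Direct contradiction: the bounds on x require x ≥ 10 and x ≤ 1 simultaneously, which is empty.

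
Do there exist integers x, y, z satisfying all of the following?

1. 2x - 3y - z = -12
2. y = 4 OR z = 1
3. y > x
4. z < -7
Yes

Take x = -4, y = 4, z = -8. Substituting into each constraint:
  (1) 2(-4) - 3(4) + 8 = -12 ✓
  (2) y = 4, target 4 ✓ (first branch holds)
  (3) 4 > -4 ✓
  (4) -8 < -7 ✓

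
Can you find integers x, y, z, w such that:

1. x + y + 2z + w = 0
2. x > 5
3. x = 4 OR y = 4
Yes

Take x = 6, y = 4, z = -5, w = 0. Substituting into each constraint:
  (1) 6 + 4 + 2(-5) + 0 = 0 ✓
  (2) 6 > 5 ✓
  (3) y = 4, target 4 ✓ (second branch holds)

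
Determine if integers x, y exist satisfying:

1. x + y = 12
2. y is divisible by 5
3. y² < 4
Yes

Take x = 12, y = 0. Substituting into each constraint:
  (1) 12 + 0 = 12 ✓
  (2) 0 = 5 × 0, remainder 0 ✓
  (3) y² = (0)² = 0, and 0 < 4 ✓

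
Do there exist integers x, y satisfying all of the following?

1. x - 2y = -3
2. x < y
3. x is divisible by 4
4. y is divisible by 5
No

A contradictory subset is {x - 2y = -3, x is divisible by 4}. No integer assignment can satisfy these jointly:

  - x - 2y = -3: is a linear equation tying the variables together
  - x is divisible by 4: restricts x to multiples of 4

Modular obstruction: writing x = 4x', every remaining term of the linear equation is divisible by 2, so the left side is ≡ 0 (mod 2); but the right side -3 ≡ 1 (mod 2). No integers can satisfy it.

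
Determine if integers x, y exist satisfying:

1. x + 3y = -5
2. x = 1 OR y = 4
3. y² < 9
Yes

Take x = 1, y = -2. Substituting into each constraint:
  (1) 1 + 3(-2) = -5 ✓
  (2) x = 1, target 1 ✓ (first branch holds)
  (3) y² = (-2)² = 4, and 4 < 9 ✓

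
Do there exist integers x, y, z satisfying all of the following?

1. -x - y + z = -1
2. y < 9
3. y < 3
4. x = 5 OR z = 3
Yes

Take x = 5, y = -4, z = 0. Substituting into each constraint:
  (1) (-5) + 4 + 0 = -1 ✓
  (2) -4 < 9 ✓
  (3) -4 < 3 ✓
  (4) x = 5, target 5 ✓ (first branch holds)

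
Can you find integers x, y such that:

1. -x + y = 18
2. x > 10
Yes

Take x = 11, y = 29. Substituting into each constraint:
  (1) (-11) + 29 = 18 ✓
  (2) 11 > 10 ✓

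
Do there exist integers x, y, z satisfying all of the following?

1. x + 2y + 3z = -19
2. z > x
Yes

Take x = 0, y = -11, z = 1. Substituting into each constraint:
  (1) 0 + 2(-11) + 3(1) = -19 ✓
  (2) 1 > 0 ✓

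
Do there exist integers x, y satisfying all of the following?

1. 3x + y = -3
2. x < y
Yes

Take x = -1, y = 0. Substituting into each constraint:
  (1) 3(-1) + 0 = -3 ✓
  (2) -1 < 0 ✓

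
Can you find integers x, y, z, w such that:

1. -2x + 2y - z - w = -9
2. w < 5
Yes

Take x = 0, y = -4, z = 0, w = 1. Substituting into each constraint:
  (1) -2(0) + 2(-4) + 0 + (-1) = -9 ✓
  (2) 1 < 5 ✓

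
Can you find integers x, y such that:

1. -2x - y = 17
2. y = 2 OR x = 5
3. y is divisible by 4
No

The full constraint system is jointly infeasible over the integers. Each constraint and what it forces:

  - -2x - y = 17: is a linear equation tying the variables together
  - y = 2 OR x = 5: forces a choice: either y = 2 or x = 5
  - y is divisible by 4: restricts y to multiples of 4

Modular obstruction: writing y = 4y', every remaining term of the linear equation is divisible by 2, so the left side is ≡ 0 (mod 2); but the right side 17 ≡ 1 (mod 2). No integers can satisfy it.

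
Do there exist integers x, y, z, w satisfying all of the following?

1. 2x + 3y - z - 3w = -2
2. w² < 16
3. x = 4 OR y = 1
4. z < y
Yes

Take x = 4, y = -1, z = -2, w = 3. Substituting into each constraint:
  (1) 2(4) + 3(-1) + 2 - 3(3) = -2 ✓
  (2) w² = (3)² = 9, and 9 < 16 ✓
  (3) x = 4, target 4 ✓ (first branch holds)
  (4) -2 < -1 ✓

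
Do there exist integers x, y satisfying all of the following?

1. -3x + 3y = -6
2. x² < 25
Yes

Take x = 2, y = 0. Substituting into each constraint:
  (1) -3(2) + 3(0) = -6 ✓
  (2) x² = (2)² = 4, and 4 < 25 ✓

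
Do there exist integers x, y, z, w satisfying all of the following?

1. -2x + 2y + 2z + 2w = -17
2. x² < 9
No

Even the single constraint (-2x + 2y + 2z + 2w = -17) is infeasible over the integers.

  - -2x + 2y + 2z + 2w = -17: every term on the left is divisible by 2, so the LHS ≡ 0 (mod 2), but the RHS -17 is not — no integer solution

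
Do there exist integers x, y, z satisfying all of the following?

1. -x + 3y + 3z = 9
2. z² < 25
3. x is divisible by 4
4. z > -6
Yes

Take x = 0, y = 3, z = 0. Substituting into each constraint:
  (1) 0 + 3(3) + 3(0) = 9 ✓
  (2) z² = (0)² = 0, and 0 < 25 ✓
  (3) 0 = 4 × 0, remainder 0 ✓
  (4) 0 > -6 ✓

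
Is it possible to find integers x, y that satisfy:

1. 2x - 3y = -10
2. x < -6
Yes

Take x = -8, y = -2. Substituting into each constraint:
  (1) 2(-8) - 3(-2) = -10 ✓
  (2) -8 < -6 ✓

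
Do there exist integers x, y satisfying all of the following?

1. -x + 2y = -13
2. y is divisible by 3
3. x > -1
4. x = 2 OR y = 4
No

A contradictory subset is {-x + 2y = -13, y is divisible by 3, x = 2 OR y = 4}. No integer assignment can satisfy these jointly:

  - -x + 2y = -13: is a linear equation tying the variables together
  - y is divisible by 3: restricts y to multiples of 3
  - x = 2 OR y = 4: forces a choice: either x = 2 or y = 4

Split on the disjunction (x = 2 OR y = 4):
  • If x = 2: with x = 2, writing y = 3y', every remaining term of the linear equation is divisible by 6, so the left side is ≡ 0 (mod 6); but the right side -11 ≡ 1 (mod 6). No integers can satisfy it.
  • If y = 4: this contradicts the divisibility constraint — 4 is not a multiple of 3.
Both branches are infeasible, so the system has no integer solution.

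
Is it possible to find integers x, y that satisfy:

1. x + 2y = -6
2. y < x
Yes

Take x = 0, y = -3. Substituting into each constraint:
  (1) 0 + 2(-3) = -6 ✓
  (2) -3 < 0 ✓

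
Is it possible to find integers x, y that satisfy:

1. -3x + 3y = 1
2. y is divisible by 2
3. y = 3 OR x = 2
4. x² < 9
No

Even the single constraint (-3x + 3y = 1) is infeasible over the integers.

  - -3x + 3y = 1: every term on the left is divisible by 3, so the LHS ≡ 0 (mod 3), but the RHS 1 is not — no integer solution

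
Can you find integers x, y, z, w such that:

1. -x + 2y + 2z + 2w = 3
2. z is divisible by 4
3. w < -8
Yes

Take x = -21, y = 0, z = 0, w = -9. Substituting into each constraint:
  (1) 21 + 2(0) + 2(0) + 2(-9) = 3 ✓
  (2) 0 = 4 × 0, remainder 0 ✓
  (3) -9 < -8 ✓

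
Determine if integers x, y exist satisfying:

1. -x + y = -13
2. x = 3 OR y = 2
Yes

Take x = 15, y = 2. Substituting into each constraint:
  (1) (-15) + 2 = -13 ✓
  (2) y = 2, target 2 ✓ (second branch holds)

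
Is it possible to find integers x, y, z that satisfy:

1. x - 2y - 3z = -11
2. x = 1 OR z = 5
Yes

Take x = 1, y = 6, z = 0. Substituting into each constraint:
  (1) 1 - 2(6) - 3(0) = -11 ✓
  (2) x = 1, target 1 ✓ (first branch holds)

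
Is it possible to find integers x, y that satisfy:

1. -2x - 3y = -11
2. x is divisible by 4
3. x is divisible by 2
Yes

Take x = 4, y = 1. Substituting into each constraint:
  (1) -2(4) - 3(1) = -11 ✓
  (2) 4 = 4 × 1, remainder 0 ✓
  (3) 4 = 2 × 2, remainder 0 ✓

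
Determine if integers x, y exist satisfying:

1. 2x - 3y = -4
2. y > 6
Yes

Take x = 10, y = 8. Substituting into each constraint:
  (1) 2(10) - 3(8) = -4 ✓
  (2) 8 > 6 ✓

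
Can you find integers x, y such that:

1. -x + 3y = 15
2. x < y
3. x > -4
Yes

Take x = 6, y = 7. Substituting into each constraint:
  (1) (-6) + 3(7) = 15 ✓
  (2) 6 < 7 ✓
  (3) 6 > -4 ✓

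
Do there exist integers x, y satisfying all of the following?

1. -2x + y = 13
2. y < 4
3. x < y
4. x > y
No

A contradictory subset is {x < y, x > y}. No integer assignment can satisfy these jointly:

  - x < y: bounds one variable relative to another variable
  - x > y: bounds one variable relative to another variable

Direct contradiction: y > x and x > y cannot both hold.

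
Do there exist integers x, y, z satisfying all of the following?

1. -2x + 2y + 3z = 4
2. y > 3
Yes

Take x = 2, y = 4, z = 0. Substituting into each constraint:
  (1) -2(2) + 2(4) + 3(0) = 4 ✓
  (2) 4 > 3 ✓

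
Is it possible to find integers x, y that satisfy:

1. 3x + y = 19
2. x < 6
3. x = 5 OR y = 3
Yes

Take x = 5, y = 4. Substituting into each constraint:
  (1) 3(5) + 4 = 19 ✓
  (2) 5 < 6 ✓
  (3) x = 5, target 5 ✓ (first branch holds)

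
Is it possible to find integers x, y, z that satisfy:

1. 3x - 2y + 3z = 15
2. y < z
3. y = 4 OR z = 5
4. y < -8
Yes

Take x = -6, y = -9, z = 5. Substituting into each constraint:
  (1) 3(-6) - 2(-9) + 3(5) = 15 ✓
  (2) -9 < 5 ✓
  (3) z = 5, target 5 ✓ (second branch holds)
  (4) -9 < -8 ✓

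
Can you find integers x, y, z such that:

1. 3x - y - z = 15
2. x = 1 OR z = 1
Yes

Take x = 0, y = -16, z = 1. Substituting into each constraint:
  (1) 3(0) + 16 + (-1) = 15 ✓
  (2) z = 1, target 1 ✓ (second branch holds)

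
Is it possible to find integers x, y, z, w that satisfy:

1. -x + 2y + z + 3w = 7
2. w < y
Yes

Take x = -5, y = 1, z = 0, w = 0. Substituting into each constraint:
  (1) 5 + 2(1) + 0 + 3(0) = 7 ✓
  (2) 0 < 1 ✓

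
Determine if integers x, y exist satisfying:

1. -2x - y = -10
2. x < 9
Yes

Take x = 5, y = 0. Substituting into each constraint:
  (1) -2(5) + 0 = -10 ✓
  (2) 5 < 9 ✓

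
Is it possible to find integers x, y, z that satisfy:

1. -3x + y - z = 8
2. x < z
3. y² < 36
Yes

Take x = -3, y = 0, z = 1. Substituting into each constraint:
  (1) -3(-3) + 0 + (-1) = 8 ✓
  (2) -3 < 1 ✓
  (3) y² = (0)² = 0, and 0 < 36 ✓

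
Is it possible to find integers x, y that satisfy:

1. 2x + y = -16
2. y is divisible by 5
Yes

Take x = -8, y = 0. Substituting into each constraint:
  (1) 2(-8) + 0 = -16 ✓
  (2) 0 = 5 × 0, remainder 0 ✓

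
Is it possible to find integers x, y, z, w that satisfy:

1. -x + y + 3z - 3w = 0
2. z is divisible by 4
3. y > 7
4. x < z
Yes

Take x = -1, y = 8, z = 0, w = 3. Substituting into each constraint:
  (1) 1 + 8 + 3(0) - 3(3) = 0 ✓
  (2) 0 = 4 × 0, remainder 0 ✓
  (3) 8 > 7 ✓
  (4) -1 < 0 ✓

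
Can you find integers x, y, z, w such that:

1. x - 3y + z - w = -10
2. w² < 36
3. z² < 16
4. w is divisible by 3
Yes

Take x = 0, y = 4, z = 2, w = 0. Substituting into each constraint:
  (1) 0 - 3(4) + 2 + 0 = -10 ✓
  (2) w² = (0)² = 0, and 0 < 36 ✓
  (3) z² = (2)² = 4, and 4 < 16 ✓
  (4) 0 = 3 × 0, remainder 0 ✓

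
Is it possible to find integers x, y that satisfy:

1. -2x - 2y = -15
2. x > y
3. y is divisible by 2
No

Even the single constraint (-2x - 2y = -15) is infeasible over the integers.

  - -2x - 2y = -15: every term on the left is divisible by 2, so the LHS ≡ 0 (mod 2), but the RHS -15 is not — no integer solution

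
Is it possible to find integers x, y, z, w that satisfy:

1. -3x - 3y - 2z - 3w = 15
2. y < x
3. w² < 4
Yes

Take x = -2, y = -3, z = 0, w = 0. Substituting into each constraint:
  (1) -3(-2) - 3(-3) - 2(0) - 3(0) = 15 ✓
  (2) -3 < -2 ✓
  (3) w² = (0)² = 0, and 0 < 4 ✓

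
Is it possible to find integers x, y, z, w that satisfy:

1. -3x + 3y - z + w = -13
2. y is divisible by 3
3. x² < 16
Yes

Take x = 0, y = 0, z = 0, w = -13. Substituting into each constraint:
  (1) -3(0) + 3(0) + 0 + (-13) = -13 ✓
  (2) 0 = 3 × 0, remainder 0 ✓
  (3) x² = (0)² = 0, and 0 < 16 ✓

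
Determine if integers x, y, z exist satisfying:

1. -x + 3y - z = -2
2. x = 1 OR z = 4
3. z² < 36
Yes

Take x = 1, y = 0, z = 1. Substituting into each constraint:
  (1) (-1) + 3(0) + (-1) = -2 ✓
  (2) x = 1, target 1 ✓ (first branch holds)
  (3) z² = (1)² = 1, and 1 < 36 ✓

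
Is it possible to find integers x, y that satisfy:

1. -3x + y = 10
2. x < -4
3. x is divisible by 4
Yes

Take x = -8, y = -14. Substituting into each constraint:
  (1) -3(-8) + (-14) = 10 ✓
  (2) -8 < -4 ✓
  (3) -8 = 4 × -2, remainder 0 ✓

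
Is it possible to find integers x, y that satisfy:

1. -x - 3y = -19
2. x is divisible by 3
No

The full constraint system is jointly infeasible over the integers. Each constraint and what it forces:

  - -x - 3y = -19: is a linear equation tying the variables together
  - x is divisible by 3: restricts x to multiples of 3

Modular obstruction: writing x = 3x', every remaining term of the linear equation is divisible by 3, so the left side is ≡ 0 (mod 3); but the right side -19 ≡ 2 (mod 3). No integers can satisfy it.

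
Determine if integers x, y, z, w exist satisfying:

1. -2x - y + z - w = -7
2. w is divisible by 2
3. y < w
Yes

Take x = 4, y = -1, z = 0, w = 0. Substituting into each constraint:
  (1) -2(4) + 1 + 0 + 0 = -7 ✓
  (2) 0 = 2 × 0, remainder 0 ✓
  (3) -1 < 0 ✓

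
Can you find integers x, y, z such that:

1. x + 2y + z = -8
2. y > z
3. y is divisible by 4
Yes

Take x = -7, y = 0, z = -1. Substituting into each constraint:
  (1) (-7) + 2(0) + (-1) = -8 ✓
  (2) 0 > -1 ✓
  (3) 0 = 4 × 0, remainder 0 ✓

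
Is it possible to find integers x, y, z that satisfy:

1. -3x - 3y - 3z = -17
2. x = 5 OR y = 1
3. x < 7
No

Even the single constraint (-3x - 3y - 3z = -17) is infeasible over the integers.

  - -3x - 3y - 3z = -17: every term on the left is divisible by 3, so the LHS ≡ 0 (mod 3), but the RHS -17 is not — no integer solution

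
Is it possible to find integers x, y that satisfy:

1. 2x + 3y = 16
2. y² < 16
Yes

Take x = 8, y = 0. Substituting into each constraint:
  (1) 2(8) + 3(0) = 16 ✓
  (2) y² = (0)² = 0, and 0 < 16 ✓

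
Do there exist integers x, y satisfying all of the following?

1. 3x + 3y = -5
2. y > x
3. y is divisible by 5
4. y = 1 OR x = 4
No

Even the single constraint (3x + 3y = -5) is infeasible over the integers.

  - 3x + 3y = -5: every term on the left is divisible by 3, so the LHS ≡ 0 (mod 3), but the RHS -5 is not — no integer solution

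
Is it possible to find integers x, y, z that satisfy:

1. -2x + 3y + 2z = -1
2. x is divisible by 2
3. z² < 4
Yes

Take x = 0, y = -1, z = 1. Substituting into each constraint:
  (1) -2(0) + 3(-1) + 2(1) = -1 ✓
  (2) 0 = 2 × 0, remainder 0 ✓
  (3) z² = (1)² = 1, and 1 < 4 ✓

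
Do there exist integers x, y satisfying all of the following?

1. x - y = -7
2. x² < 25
Yes

Take x = 0, y = 7. Substituting into each constraint:
  (1) 0 + (-7) = -7 ✓
  (2) x² = (0)² = 0, and 0 < 25 ✓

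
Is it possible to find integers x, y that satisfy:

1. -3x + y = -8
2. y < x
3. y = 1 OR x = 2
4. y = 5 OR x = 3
Yes

Take x = 3, y = 1. Substituting into each constraint:
  (1) -3(3) + 1 = -8 ✓
  (2) 1 < 3 ✓
  (3) y = 1, target 1 ✓ (first branch holds)
  (4) x = 3, target 3 ✓ (second branch holds)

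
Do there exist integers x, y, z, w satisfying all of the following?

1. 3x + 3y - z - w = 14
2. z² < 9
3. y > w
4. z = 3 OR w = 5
Yes

Take x = 0, y = 6, z = -1, w = 5. Substituting into each constraint:
  (1) 3(0) + 3(6) + 1 + (-5) = 14 ✓
  (2) z² = (-1)² = 1, and 1 < 9 ✓
  (3) 6 > 5 ✓
  (4) w = 5, target 5 ✓ (second branch holds)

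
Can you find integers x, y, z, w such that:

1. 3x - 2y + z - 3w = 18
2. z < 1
Yes

Take x = 0, y = -9, z = 0, w = 0. Substituting into each constraint:
  (1) 3(0) - 2(-9) + 0 - 3(0) = 18 ✓
  (2) 0 < 1 ✓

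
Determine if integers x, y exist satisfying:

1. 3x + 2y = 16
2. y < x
Yes

Take x = 4, y = 2. Substituting into each constraint:
  (1) 3(4) + 2(2) = 16 ✓
  (2) 2 < 4 ✓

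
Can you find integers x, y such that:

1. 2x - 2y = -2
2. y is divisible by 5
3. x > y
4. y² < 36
No

A contradictory subset is {2x - 2y = -2, x > y}. No integer assignment can satisfy these jointly:

  - 2x - 2y = -2: is a linear equation tying the variables together
  - x > y: bounds one variable relative to another variable

From the equation, x − y = -1, i.e. x − y = -1; but x > y requires x − y ≥ 1. Contradiction.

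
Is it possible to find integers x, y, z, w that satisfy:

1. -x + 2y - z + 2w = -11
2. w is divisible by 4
Yes

Take x = 11, y = 0, z = 0, w = 0. Substituting into each constraint:
  (1) (-11) + 2(0) + 0 + 2(0) = -11 ✓
  (2) 0 = 4 × 0, remainder 0 ✓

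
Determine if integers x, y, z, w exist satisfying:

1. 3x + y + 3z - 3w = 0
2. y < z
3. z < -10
Yes

Take x = 15, y = -12, z = -11, w = 0. Substituting into each constraint:
  (1) 3(15) + (-12) + 3(-11) - 3(0) = 0 ✓
  (2) -12 < -11 ✓
  (3) -11 < -10 ✓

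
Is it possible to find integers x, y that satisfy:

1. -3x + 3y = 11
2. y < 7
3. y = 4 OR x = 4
No

Even the single constraint (-3x + 3y = 11) is infeasible over the integers.

  - -3x + 3y = 11: every term on the left is divisible by 3, so the LHS ≡ 0 (mod 3), but the RHS 11 is not — no integer solution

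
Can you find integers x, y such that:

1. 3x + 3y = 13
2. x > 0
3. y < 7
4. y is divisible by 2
No

Even the single constraint (3x + 3y = 13) is infeasible over the integers.

  - 3x + 3y = 13: every term on the left is divisible by 3, so the LHS ≡ 0 (mod 3), but the RHS 13 is not — no integer solution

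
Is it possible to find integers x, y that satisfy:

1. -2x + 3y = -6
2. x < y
Yes

Take x = -9, y = -8. Substituting into each constraint:
  (1) -2(-9) + 3(-8) = -6 ✓
  (2) -9 < -8 ✓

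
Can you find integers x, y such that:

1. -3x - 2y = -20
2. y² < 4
Yes

Take x = 6, y = 1. Substituting into each constraint:
  (1) -3(6) - 2(1) = -20 ✓
  (2) y² = (1)² = 1, and 1 < 4 ✓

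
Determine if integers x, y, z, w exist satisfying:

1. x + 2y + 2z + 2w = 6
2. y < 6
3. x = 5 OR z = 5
Yes

Take x = 6, y = 5, z = 5, w = -10. Substituting into each constraint:
  (1) 6 + 2(5) + 2(5) + 2(-10) = 6 ✓
  (2) 5 < 6 ✓
  (3) z = 5, target 5 ✓ (second branch holds)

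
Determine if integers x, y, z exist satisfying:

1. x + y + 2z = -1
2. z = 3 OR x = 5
Yes

Take x = 0, y = -7, z = 3. Substituting into each constraint:
  (1) 0 + (-7) + 2(3) = -1 ✓
  (2) z = 3, target 3 ✓ (first branch holds)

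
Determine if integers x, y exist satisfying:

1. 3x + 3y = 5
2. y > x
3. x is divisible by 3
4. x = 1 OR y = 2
No

Even the single constraint (3x + 3y = 5) is infeasible over the integers.

  - 3x + 3y = 5: every term on the left is divisible by 3, so the LHS ≡ 0 (mod 3), but the RHS 5 is not — no integer solution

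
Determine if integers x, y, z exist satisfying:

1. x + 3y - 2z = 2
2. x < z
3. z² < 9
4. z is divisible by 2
Yes

Take x = -1, y = 1, z = 0. Substituting into each constraint:
  (1) (-1) + 3(1) - 2(0) = 2 ✓
  (2) -1 < 0 ✓
  (3) z² = (0)² = 0, and 0 < 9 ✓
  (4) 0 = 2 × 0, remainder 0 ✓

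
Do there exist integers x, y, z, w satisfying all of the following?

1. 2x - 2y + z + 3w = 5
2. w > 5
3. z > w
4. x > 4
Yes

Take x = 5, y = 15, z = 7, w = 6. Substituting into each constraint:
  (1) 2(5) - 2(15) + 7 + 3(6) = 5 ✓
  (2) 6 > 5 ✓
  (3) 7 > 6 ✓
  (4) 5 > 4 ✓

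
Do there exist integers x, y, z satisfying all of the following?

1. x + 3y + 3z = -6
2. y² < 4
Yes

Take x = 0, y = 0, z = -2. Substituting into each constraint:
  (1) 0 + 3(0) + 3(-2) = -6 ✓
  (2) y² = (0)² = 0, and 0 < 4 ✓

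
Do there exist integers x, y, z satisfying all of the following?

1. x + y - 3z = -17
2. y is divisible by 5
Yes

Take x = -17, y = 0, z = 0. Substituting into each constraint:
  (1) (-17) + 0 - 3(0) = -17 ✓
  (2) 0 = 5 × 0, remainder 0 ✓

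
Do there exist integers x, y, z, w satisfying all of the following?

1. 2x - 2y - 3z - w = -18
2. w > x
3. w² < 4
Yes

Take x = -3, y = 0, z = 4, w = 0. Substituting into each constraint:
  (1) 2(-3) - 2(0) - 3(4) + 0 = -18 ✓
  (2) 0 > -3 ✓
  (3) w² = (0)² = 0, and 0 < 4 ✓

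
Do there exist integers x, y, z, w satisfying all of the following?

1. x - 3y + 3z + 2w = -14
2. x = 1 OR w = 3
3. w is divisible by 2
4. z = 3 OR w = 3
Yes

Take x = 1, y = 8, z = 3, w = 0. Substituting into each constraint:
  (1) 1 - 3(8) + 3(3) + 2(0) = -14 ✓
  (2) x = 1, target 1 ✓ (first branch holds)
  (3) 0 = 2 × 0, remainder 0 ✓
  (4) z = 3, target 3 ✓ (first branch holds)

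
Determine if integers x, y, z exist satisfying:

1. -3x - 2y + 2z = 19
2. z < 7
Yes

Take x = 1, y = -11, z = 0. Substituting into each constraint:
  (1) -3(1) - 2(-11) + 2(0) = 19 ✓
  (2) 0 < 7 ✓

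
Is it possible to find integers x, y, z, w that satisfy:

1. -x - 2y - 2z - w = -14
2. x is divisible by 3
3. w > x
Yes

Take x = 0, y = 0, z = 6, w = 2. Substituting into each constraint:
  (1) 0 - 2(0) - 2(6) + (-2) = -14 ✓
  (2) 0 = 3 × 0, remainder 0 ✓
  (3) 2 > 0 ✓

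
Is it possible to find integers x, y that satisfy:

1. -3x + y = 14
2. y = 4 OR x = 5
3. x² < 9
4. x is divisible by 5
No

A contradictory subset is {-3x + y = 14, y = 4 OR x = 5, x² < 9}. No integer assignment can satisfy these jointly:

  - -3x + y = 14: is a linear equation tying the variables together
  - y = 4 OR x = 5: forces a choice: either y = 4 or x = 5
  - x² < 9: restricts x to |x| ≤ 2

Split on the disjunction (y = 4 OR x = 5):
  • If y = 4: with y = 4, every remaining term of the linear equation is divisible by 3, so the left side is ≡ 0 (mod 3); but the right side 10 ≡ 1 (mod 3). No integers can satisfy it.
  • If x = 5: this contradicts x² < 9, which requires |x| ≤ 2.
Both branches are infeasible, so the system has no integer solution.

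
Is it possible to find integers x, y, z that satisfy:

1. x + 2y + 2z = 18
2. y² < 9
Yes

Take x = 18, y = 0, z = 0. Substituting into each constraint:
  (1) 18 + 2(0) + 2(0) = 18 ✓
  (2) y² = (0)² = 0, and 0 < 9 ✓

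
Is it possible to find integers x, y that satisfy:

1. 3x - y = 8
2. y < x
Yes

Take x = 3, y = 1. Substituting into each constraint:
  (1) 3(3) + (-1) = 8 ✓
  (2) 1 < 3 ✓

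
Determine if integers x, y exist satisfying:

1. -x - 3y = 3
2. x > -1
Yes

Take x = 0, y = -1. Substituting into each constraint:
  (1) 0 - 3(-1) = 3 ✓
  (2) 0 > -1 ✓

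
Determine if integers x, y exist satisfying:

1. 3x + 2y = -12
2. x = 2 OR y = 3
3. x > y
Yes

Take x = 2, y = -9. Substituting into each constraint:
  (1) 3(2) + 2(-9) = -12 ✓
  (2) x = 2, target 2 ✓ (first branch holds)
  (3) 2 > -9 ✓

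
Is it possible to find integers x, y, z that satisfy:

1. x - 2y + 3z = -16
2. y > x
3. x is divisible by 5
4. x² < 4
Yes

Take x = 0, y = 2, z = -4. Substituting into each constraint:
  (1) 0 - 2(2) + 3(-4) = -16 ✓
  (2) 2 > 0 ✓
  (3) 0 = 5 × 0, remainder 0 ✓
  (4) x² = (0)² = 0, and 0 < 4 ✓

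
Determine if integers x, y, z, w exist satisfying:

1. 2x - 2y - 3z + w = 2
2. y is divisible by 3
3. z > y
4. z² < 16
Yes

Take x = 4, y = 0, z = 2, w = 0. Substituting into each constraint:
  (1) 2(4) - 2(0) - 3(2) + 0 = 2 ✓
  (2) 0 = 3 × 0, remainder 0 ✓
  (3) 2 > 0 ✓
  (4) z² = (2)² = 4, and 4 < 16 ✓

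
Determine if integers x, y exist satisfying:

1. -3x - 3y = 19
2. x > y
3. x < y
No

Even the single constraint (-3x - 3y = 19) is infeasible over the integers.

  - -3x - 3y = 19: every term on the left is divisible by 3, so the LHS ≡ 0 (mod 3), but the RHS 19 is not — no integer solution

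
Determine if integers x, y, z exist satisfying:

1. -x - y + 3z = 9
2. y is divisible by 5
Yes

Take x = 0, y = 0, z = 3. Substituting into each constraint:
  (1) 0 + 0 + 3(3) = 9 ✓
  (2) 0 = 5 × 0, remainder 0 ✓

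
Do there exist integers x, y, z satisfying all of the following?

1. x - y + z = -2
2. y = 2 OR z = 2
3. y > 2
Yes

Take x = -1, y = 3, z = 2. Substituting into each constraint:
  (1) (-1) + (-3) + 2 = -2 ✓
  (2) z = 2, target 2 ✓ (second branch holds)
  (3) 3 > 2 ✓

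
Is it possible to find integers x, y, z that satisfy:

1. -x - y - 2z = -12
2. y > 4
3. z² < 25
Yes

Take x = 1, y = 5, z = 3. Substituting into each constraint:
  (1) (-1) + (-5) - 2(3) = -12 ✓
  (2) 5 > 4 ✓
  (3) z² = (3)² = 9, and 9 < 25 ✓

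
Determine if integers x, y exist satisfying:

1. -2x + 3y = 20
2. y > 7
Yes

Take x = 2, y = 8. Substituting into each constraint:
  (1) -2(2) + 3(8) = 20 ✓
  (2) 8 > 7 ✓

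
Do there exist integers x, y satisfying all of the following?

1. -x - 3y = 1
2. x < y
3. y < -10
No

The full constraint system is jointly infeasible over the integers. Each constraint and what it forces:

  - -x - 3y = 1: is a linear equation tying the variables together
  - x < y: bounds one variable relative to another variable
  - y < -10: bounds one variable relative to a constant

Propagating the comparison: x < y and y ≤ -11 give x ≤ -12. Range argument: with x ∈ [−∞, -12], y ∈ [−∞, -11], the left side of the equation is at least 45, but the right side is 1 < 45. No integer solution exists.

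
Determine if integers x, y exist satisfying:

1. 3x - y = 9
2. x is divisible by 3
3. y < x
Yes

Take x = 0, y = -9. Substituting into each constraint:
  (1) 3(0) + 9 = 9 ✓
  (2) 0 = 3 × 0, remainder 0 ✓
  (3) -9 < 0 ✓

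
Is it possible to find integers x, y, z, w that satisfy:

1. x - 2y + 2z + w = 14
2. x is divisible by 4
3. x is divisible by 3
Yes

Take x = 0, y = 0, z = 7, w = 0. Substituting into each constraint:
  (1) 0 - 2(0) + 2(7) + 0 = 14 ✓
  (2) 0 = 4 × 0, remainder 0 ✓
  (3) 0 = 3 × 0, remainder 0 ✓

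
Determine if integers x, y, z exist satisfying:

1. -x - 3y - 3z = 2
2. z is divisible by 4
Yes

Take x = 1, y = -1, z = 0. Substituting into each constraint:
  (1) (-1) - 3(-1) - 3(0) = 2 ✓
  (2) 0 = 4 × 0, remainder 0 ✓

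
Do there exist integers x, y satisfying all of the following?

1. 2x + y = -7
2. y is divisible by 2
No

The full constraint system is jointly infeasible over the integers. Each constraint and what it forces:

  - 2x + y = -7: is a linear equation tying the variables together
  - y is divisible by 2: restricts y to multiples of 2

Modular obstruction: writing y = 2y', every remaining term of the linear equation is divisible by 2, so the left side is ≡ 0 (mod 2); but the right side -7 ≡ 1 (mod 2). No integers can satisfy it.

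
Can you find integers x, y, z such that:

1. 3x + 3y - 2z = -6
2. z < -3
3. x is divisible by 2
Yes

Take x = 0, y = -6, z = -6. Substituting into each constraint:
  (1) 3(0) + 3(-6) - 2(-6) = -6 ✓
  (2) -6 < -3 ✓
  (3) 0 = 2 × 0, remainder 0 ✓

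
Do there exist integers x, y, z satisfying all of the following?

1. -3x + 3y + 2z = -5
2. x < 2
Yes

Take x = 0, y = 1, z = -4. Substituting into each constraint:
  (1) -3(0) + 3(1) + 2(-4) = -5 ✓
  (2) 0 < 2 ✓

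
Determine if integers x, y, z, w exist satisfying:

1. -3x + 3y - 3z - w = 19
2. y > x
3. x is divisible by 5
Yes

Take x = 0, y = 1, z = -6, w = 2. Substituting into each constraint:
  (1) -3(0) + 3(1) - 3(-6) + (-2) = 19 ✓
  (2) 1 > 0 ✓
  (3) 0 = 5 × 0, remainder 0 ✓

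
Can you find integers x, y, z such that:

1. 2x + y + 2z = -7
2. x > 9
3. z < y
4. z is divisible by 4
Yes

Take x = 14, y = -11, z = -12. Substituting into each constraint:
  (1) 2(14) + (-11) + 2(-12) = -7 ✓
  (2) 14 > 9 ✓
  (3) -12 < -11 ✓
  (4) -12 = 4 × -3, remainder 0 ✓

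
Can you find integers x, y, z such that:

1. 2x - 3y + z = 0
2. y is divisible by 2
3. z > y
Yes

Take x = -1, y = 0, z = 2. Substituting into each constraint:
  (1) 2(-1) - 3(0) + 2 = 0 ✓
  (2) 0 = 2 × 0, remainder 0 ✓
  (3) 2 > 0 ✓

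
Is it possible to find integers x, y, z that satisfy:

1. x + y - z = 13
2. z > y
Yes

Take x = 14, y = -1, z = 0. Substituting into each constraint:
  (1) 14 + (-1) + 0 = 13 ✓
  (2) 0 > -1 ✓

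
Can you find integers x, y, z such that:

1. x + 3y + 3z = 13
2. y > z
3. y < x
Yes

Take x = 16, y = 0, z = -1. Substituting into each constraint:
  (1) 16 + 3(0) + 3(-1) = 13 ✓
  (2) 0 > -1 ✓
  (3) 0 < 16 ✓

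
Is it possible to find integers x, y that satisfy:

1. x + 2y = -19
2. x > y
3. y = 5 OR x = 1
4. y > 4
No

A contradictory subset is {x + 2y = -19, x > y, y > 4}. No integer assignment can satisfy these jointly:

  - x + 2y = -19: is a linear equation tying the variables together
  - x > y: bounds one variable relative to another variable
  - y > 4: bounds one variable relative to a constant

Propagating the comparison: x > y and y ≥ 5 give x ≥ 6. Range argument: with x ∈ [6, ∞], y ∈ [5, ∞], the left side of the equation is at least 16, but the right side is -19 < 16. No integer solution exists.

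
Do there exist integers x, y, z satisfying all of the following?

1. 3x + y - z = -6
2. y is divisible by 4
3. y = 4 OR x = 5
Yes

Take x = 0, y = 4, z = 10. Substituting into each constraint:
  (1) 3(0) + 4 + (-10) = -6 ✓
  (2) 4 = 4 × 1, remainder 0 ✓
  (3) y = 4, target 4 ✓ (first branch holds)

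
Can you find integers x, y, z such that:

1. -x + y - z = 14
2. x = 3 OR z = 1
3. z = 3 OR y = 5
Yes

Take x = -10, y = 5, z = 1. Substituting into each constraint:
  (1) 10 + 5 + (-1) = 14 ✓
  (2) z = 1, target 1 ✓ (second branch holds)
  (3) y = 5, target 5 ✓ (second branch holds)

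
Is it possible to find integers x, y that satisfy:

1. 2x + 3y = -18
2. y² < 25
Yes

Take x = -9, y = 0. Substituting into each constraint:
  (1) 2(-9) + 3(0) = -18 ✓
  (2) y² = (0)² = 0, and 0 < 25 ✓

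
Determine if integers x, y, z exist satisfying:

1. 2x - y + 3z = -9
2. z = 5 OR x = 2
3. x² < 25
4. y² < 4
Yes

Take x = 2, y = 1, z = -4. Substituting into each constraint:
  (1) 2(2) + (-1) + 3(-4) = -9 ✓
  (2) x = 2, target 2 ✓ (second branch holds)
  (3) x² = (2)² = 4, and 4 < 25 ✓
  (4) y² = (1)² = 1, and 1 < 4 ✓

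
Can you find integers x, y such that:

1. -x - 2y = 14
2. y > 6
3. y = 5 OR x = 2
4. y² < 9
No

A contradictory subset is {-x - 2y = 14, y > 6, y = 5 OR x = 2}. No integer assignment can satisfy these jointly:

  - -x - 2y = 14: is a linear equation tying the variables together
  - y > 6: bounds one variable relative to a constant
  - y = 5 OR x = 2: forces a choice: either y = 5 or x = 2

Split on the disjunction (y = 5 OR x = 2):
  • If y = 5: this contradicts the bound y ≥ 7.
  • If x = 2: the equation forces y = -8, which contradicts the bound y ≥ 7.
Both branches are infeasible, so the system has no integer solution.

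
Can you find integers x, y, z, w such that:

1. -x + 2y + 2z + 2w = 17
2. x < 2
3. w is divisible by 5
Yes

Take x = 1, y = 0, z = 9, w = 0. Substituting into each constraint:
  (1) (-1) + 2(0) + 2(9) + 2(0) = 17 ✓
  (2) 1 < 2 ✓
  (3) 0 = 5 × 0, remainder 0 ✓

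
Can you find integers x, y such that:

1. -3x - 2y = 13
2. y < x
Yes

Take x = -1, y = -5. Substituting into each constraint:
  (1) -3(-1) - 2(-5) = 13 ✓
  (2) -5 < -1 ✓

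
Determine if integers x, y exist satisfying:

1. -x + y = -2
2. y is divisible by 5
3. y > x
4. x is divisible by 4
No

A contradictory subset is {-x + y = -2, y > x}. No integer assignment can satisfy these jointly:

  - -x + y = -2: is a linear equation tying the variables together
  - y > x: bounds one variable relative to another variable

From the equation, x − y = 2, i.e. y − x = -2; but y > x requires y − x ≥ 1. Contradiction.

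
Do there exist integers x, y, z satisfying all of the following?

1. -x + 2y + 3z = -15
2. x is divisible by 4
Yes

Take x = 0, y = 0, z = -5. Substituting into each constraint:
  (1) 0 + 2(0) + 3(-5) = -15 ✓
  (2) 0 = 4 × 0, remainder 0 ✓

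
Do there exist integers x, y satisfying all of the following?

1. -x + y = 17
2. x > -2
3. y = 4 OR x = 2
Yes

Take x = 2, y = 19. Substituting into each constraint:
  (1) (-2) + 19 = 17 ✓
  (2) 2 > -2 ✓
  (3) x = 2, target 2 ✓ (second branch holds)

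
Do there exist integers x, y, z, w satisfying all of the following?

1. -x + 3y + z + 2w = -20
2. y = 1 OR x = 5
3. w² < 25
Yes

Take x = 0, y = 1, z = -23, w = 0. Substituting into each constraint:
  (1) 0 + 3(1) + (-23) + 2(0) = -20 ✓
  (2) y = 1, target 1 ✓ (first branch holds)
  (3) w² = (0)² = 0, and 0 < 25 ✓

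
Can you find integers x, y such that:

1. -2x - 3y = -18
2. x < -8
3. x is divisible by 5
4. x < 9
Yes

Take x = -15, y = 16. Substituting into each constraint:
  (1) -2(-15) - 3(16) = -18 ✓
  (2) -15 < -8 ✓
  (3) -15 = 5 × -3, remainder 0 ✓
  (4) -15 < 9 ✓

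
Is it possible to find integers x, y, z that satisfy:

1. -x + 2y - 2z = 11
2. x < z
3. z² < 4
Yes

Take x = -1, y = 5, z = 0. Substituting into each constraint:
  (1) 1 + 2(5) - 2(0) = 11 ✓
  (2) -1 < 0 ✓
  (3) z² = (0)² = 0, and 0 < 4 ✓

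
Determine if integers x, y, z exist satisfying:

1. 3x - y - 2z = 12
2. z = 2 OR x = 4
Yes

Take x = 4, y = 0, z = 0. Substituting into each constraint:
  (1) 3(4) + 0 - 2(0) = 12 ✓
  (2) x = 4, target 4 ✓ (second branch holds)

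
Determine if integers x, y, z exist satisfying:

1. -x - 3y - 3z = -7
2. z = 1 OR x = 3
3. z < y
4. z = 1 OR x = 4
Yes

Take x = -2, y = 2, z = 1. Substituting into each constraint:
  (1) 2 - 3(2) - 3(1) = -7 ✓
  (2) z = 1, target 1 ✓ (first branch holds)
  (3) 1 < 2 ✓
  (4) z = 1, target 1 ✓ (first branch holds)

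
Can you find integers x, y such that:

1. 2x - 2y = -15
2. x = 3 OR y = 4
No

Even the single constraint (2x - 2y = -15) is infeasible over the integers.

  - 2x - 2y = -15: every term on the left is divisible by 2, so the LHS ≡ 0 (mod 2), but the RHS -15 is not — no integer solution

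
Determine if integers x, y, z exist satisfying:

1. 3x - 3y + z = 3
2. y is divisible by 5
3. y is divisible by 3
Yes

Take x = 0, y = 0, z = 3. Substituting into each constraint:
  (1) 3(0) - 3(0) + 3 = 3 ✓
  (2) 0 = 5 × 0, remainder 0 ✓
  (3) 0 = 3 × 0, remainder 0 ✓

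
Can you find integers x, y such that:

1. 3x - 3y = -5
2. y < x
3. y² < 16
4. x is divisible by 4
No

Even the single constraint (3x - 3y = -5) is infeasible over the integers.

  - 3x - 3y = -5: every term on the left is divisible by 3, so the LHS ≡ 0 (mod 3), but the RHS -5 is not — no integer solution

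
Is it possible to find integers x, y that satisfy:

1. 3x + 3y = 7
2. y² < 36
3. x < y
No

Even the single constraint (3x + 3y = 7) is infeasible over the integers.

  - 3x + 3y = 7: every term on the left is divisible by 3, so the LHS ≡ 0 (mod 3), but the RHS 7 is not — no integer solution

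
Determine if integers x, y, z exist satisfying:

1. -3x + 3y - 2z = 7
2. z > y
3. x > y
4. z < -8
Yes

Take x = -7, y = -12, z = -11. Substituting into each constraint:
  (1) -3(-7) + 3(-12) - 2(-11) = 7 ✓
  (2) -11 > -12 ✓
  (3) -7 > -12 ✓
  (4) -11 < -8 ✓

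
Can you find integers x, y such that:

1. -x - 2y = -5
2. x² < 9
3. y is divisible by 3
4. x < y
Yes

Take x = -1, y = 3. Substituting into each constraint:
  (1) 1 - 2(3) = -5 ✓
  (2) x² = (-1)² = 1, and 1 < 9 ✓
  (3) 3 = 3 × 1, remainder 0 ✓
  (4) -1 < 3 ✓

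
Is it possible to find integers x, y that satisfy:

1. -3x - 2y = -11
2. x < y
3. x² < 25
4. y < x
No

A contradictory subset is {x < y, y < x}. No integer assignment can satisfy these jointly:

  - x < y: bounds one variable relative to another variable
  - y < x: bounds one variable relative to another variable

Direct contradiction: y > x and x > y cannot both hold.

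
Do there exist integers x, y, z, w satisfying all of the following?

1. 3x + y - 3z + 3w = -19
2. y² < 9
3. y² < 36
Yes

Take x = 0, y = -1, z = 0, w = -6. Substituting into each constraint:
  (1) 3(0) + (-1) - 3(0) + 3(-6) = -19 ✓
  (2) y² = (-1)² = 1, and 1 < 9 ✓
  (3) y² = (-1)² = 1, and 1 < 36 ✓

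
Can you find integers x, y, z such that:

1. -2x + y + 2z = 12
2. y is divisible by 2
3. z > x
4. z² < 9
Yes

Take x = -6, y = 0, z = 0. Substituting into each constraint:
  (1) -2(-6) + 0 + 2(0) = 12 ✓
  (2) 0 = 2 × 0, remainder 0 ✓
  (3) 0 > -6 ✓
  (4) z² = (0)² = 0, and 0 < 9 ✓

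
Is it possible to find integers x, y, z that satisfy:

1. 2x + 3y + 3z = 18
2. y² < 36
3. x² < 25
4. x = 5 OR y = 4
Yes

Take x = 3, y = 4, z = 0. Substituting into each constraint:
  (1) 2(3) + 3(4) + 3(0) = 18 ✓
  (2) y² = (4)² = 16, and 16 < 36 ✓
  (3) x² = (3)² = 9, and 9 < 25 ✓
  (4) y = 4, target 4 ✓ (second branch holds)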